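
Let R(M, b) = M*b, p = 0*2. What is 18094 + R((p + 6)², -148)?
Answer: 12766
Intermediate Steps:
p = 0
18094 + R((p + 6)², -148) = 18094 + (0 + 6)²*(-148) = 18094 + 6²*(-148) = 18094 + 36*(-148) = 18094 - 5328 = 12766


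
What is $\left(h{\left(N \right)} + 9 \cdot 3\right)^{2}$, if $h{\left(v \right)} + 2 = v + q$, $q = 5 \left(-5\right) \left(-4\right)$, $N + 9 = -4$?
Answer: $12544$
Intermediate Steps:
$N = -13$ ($N = -9 - 4 = -13$)
$q = 100$ ($q = \left(-25\right) \left(-4\right) = 100$)
$h{\left(v \right)} = 98 + v$ ($h{\left(v \right)} = -2 + \left(v + 100\right) = -2 + \left(100 + v\right) = 98 + v$)
$\left(h{\left(N \right)} + 9 \cdot 3\right)^{2} = \left(\left(98 - 13\right) + 9 \cdot 3\right)^{2} = \left(85 + 27\right)^{2} = 112^{2} = 12544$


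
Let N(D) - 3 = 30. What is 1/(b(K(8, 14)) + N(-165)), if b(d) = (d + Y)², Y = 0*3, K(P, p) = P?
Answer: 1/97 ≈ 0.010309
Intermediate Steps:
N(D) = 33 (N(D) = 3 + 30 = 33)
Y = 0
b(d) = d² (b(d) = (d + 0)² = d²)
1/(b(K(8, 14)) + N(-165)) = 1/(8² + 33) = 1/(64 + 33) = 1/97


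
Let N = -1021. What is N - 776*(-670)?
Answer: 518899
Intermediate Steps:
N - 776*(-670) = -1021 - 776*(-670) = -1021 + 519920 = 518899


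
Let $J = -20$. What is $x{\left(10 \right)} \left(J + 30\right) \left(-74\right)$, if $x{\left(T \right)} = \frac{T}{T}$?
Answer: $-740$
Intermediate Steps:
$x{\left(T \right)} = 1$
$x{\left(10 \right)} \left(J + 30\right) \left(-74\right) = 1 \left(-20 + 30\right) \left(-74\right) = 1 \cdot 10 \left(-74\right) = 10 \left(-74\right) = -740$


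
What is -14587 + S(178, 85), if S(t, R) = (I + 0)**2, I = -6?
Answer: -14551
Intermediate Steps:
S(t, R) = 36 (S(t, R) = (-6 + 0)**2 = (-6)**2 = 36)
-14587 + S(178, 85) = -14587 + 36 = -14551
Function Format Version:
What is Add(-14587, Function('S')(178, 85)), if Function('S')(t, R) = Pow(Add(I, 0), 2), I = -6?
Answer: -14551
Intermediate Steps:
Function('S')(t, R) = 36 (Function('S')(t, R) = Pow(Add(-6, 0), 2) = Pow(-6, 2) = 36)
Add(-14587, Function('S')(178, 85)) = Add(-14587, 36) = -14551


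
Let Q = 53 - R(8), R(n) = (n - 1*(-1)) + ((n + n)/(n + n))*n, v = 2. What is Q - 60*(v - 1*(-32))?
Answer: -2004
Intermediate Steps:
R(n) = 1 + 2*n (R(n) = (n + 1) + ((2*n)/((2*n)))*n = (1 + n) + ((2*n)*(1/(2*n)))*n = (1 + n) + 1*n = (1 + n) + n = 1 + 2*n)
Q = 36 (Q = 53 - (1 + 2*8) = 53 - (1 + 16) = 53 - 1*17 = 53 - 17 = 36)
Q - 60*(v - 1*(-32)) = 36 - 60*(2 - 1*(-32)) = 36 - 60*(2 + 32) = 36 - 60*34 = 36 - 2040 = -2004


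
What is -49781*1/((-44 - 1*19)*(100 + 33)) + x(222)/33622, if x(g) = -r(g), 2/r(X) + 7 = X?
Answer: 179926695686/30284764335 ≈ 5.9412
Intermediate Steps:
r(X) = 2/(-7 + X)
x(g) = -2/(-7 + g)
-49781*1/((-44 - 1*19)*(100 + 33)) + x(222)/33622 = -49781*1/((-44 - 1*19)*(100 + 33)) - 2/(-7 + 222)/33622 = -49781*1/(133*(-44 - 19)) - 2/215*(1/33622) = -49781/((-63*133)) - 2*1/215*(1/33622) = -49781/(-8379) - 2/215*1/33622 = -49781*(-1/8379) - 1/3614365 = 49781/8379 - 1/3614365 = 179926695686/30284764335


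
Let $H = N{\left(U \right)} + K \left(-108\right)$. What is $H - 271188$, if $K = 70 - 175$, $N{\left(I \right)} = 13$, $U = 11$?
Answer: $-259835$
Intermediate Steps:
$K = -105$
$H = 11353$ ($H = 13 - -11340 = 13 + 11340 = 11353$)
$H - 271188 = 11353 - 271188 = -259835$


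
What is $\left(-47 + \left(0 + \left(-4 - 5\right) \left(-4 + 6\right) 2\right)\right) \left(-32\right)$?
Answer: $2656$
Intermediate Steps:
$\left(-47 + \left(0 + \left(-4 - 5\right) \left(-4 + 6\right) 2\right)\right) \left(-32\right) = \left(-47 + \left(0 + \left(-4 - 5\right) 2 \cdot 2\right)\right) \left(-32\right) = \left(-47 + \left(0 + \left(-9\right) 2 \cdot 2\right)\right) \left(-32\right) = \left(-47 + \left(0 - 36\right)\right) \left(-32\right) = \left(-47 - 36\right) \left(-32\right) = \left(-83\right) \left(-32\right) = 2656$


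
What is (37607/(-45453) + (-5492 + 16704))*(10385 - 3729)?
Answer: 3391773991424/45453 ≈ 7.4622e+7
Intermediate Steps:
(37607/(-45453) + (-5492 + 16704))*(10385 - 3729) = (37607*(-1/45453) + 11212)*6656 = (-37607/45453 + 11212)*6656 = (509581429/45453)*6656 = 3391773991424/45453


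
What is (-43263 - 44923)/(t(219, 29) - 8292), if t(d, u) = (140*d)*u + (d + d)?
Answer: -6299/62949 ≈ -0.10007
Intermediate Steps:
t(d, u) = 2*d + 140*d*u (t(d, u) = 140*d*u + 2*d = 2*d + 140*d*u)
(-43263 - 44923)/(t(219, 29) - 8292) = (-43263 - 44923)/(2*219*(1 + 70*29) - 8292) = -88186/(2*219*(1 + 2030) - 8292) = -88186/(2*219*2031 - 8292) = -88186/(889578 - 8292) = -88186/881286 = -88186*1/881286 = -6299/62949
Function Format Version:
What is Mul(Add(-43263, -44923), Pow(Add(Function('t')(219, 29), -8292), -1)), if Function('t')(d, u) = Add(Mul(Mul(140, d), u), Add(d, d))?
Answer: Rational(-6299, 62949) ≈ -0.10007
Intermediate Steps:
Function('t')(d, u) = Add(Mul(2, d), Mul(140, d, u)) (Function('t')(d, u) = Add(Mul(140, d, u), Mul(2, d)) = Add(Mul(2, d), Mul(140, d, u)))
Mul(Add(-43263, -44923), Pow(Add(Function('t')(219, 29), -8292), -1)) = Mul(Add(-43263, -44923), Pow(Add(Mul(2, 219, Add(1, Mul(70, 29))), -8292), -1)) = Mul(-88186, Pow(Add(Mul(2, 219, Add(1, 2030)), -8292), -1)) = Mul(-88186, Pow(Add(Mul(2, 219, 2031), -8292), -1)) = Mul(-88186, Pow(Add(889578, -8292), -1)) = Mul(-88186, Pow(881286, -1)) = Mul(-88186, Rational(1, 881286)) = Rational(-6299, 62949)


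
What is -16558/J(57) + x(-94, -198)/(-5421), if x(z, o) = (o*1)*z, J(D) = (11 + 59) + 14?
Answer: -15220721/75894 ≈ -200.55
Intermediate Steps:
J(D) = 84 (J(D) = 70 + 14 = 84)
x(z, o) = o*z
-16558/J(57) + x(-94, -198)/(-5421) = -16558/84 - 198*(-94)/(-5421) = -16558*1/84 + 18612*(-1/5421) = -8279/42 - 6204/1807 = -15220721/75894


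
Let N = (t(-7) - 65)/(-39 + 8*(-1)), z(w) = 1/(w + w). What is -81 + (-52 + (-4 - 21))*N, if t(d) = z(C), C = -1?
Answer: -17701/94 ≈ -188.31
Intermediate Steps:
z(w) = 1/(2*w)
t(d) = -½ (t(d) = (½)/(-1) = (½)*(-1) = -½)
N = 131/94 (N = (-½ - 65)/(-39 + 8*(-1)) = -131/(2*(-39 - 8)) = -131/2/(-47) = -131/2*(-1/47) = 131/94 ≈ 1.3936)
-81 + (-52 + (-4 - 21))*N = -81 + (-52 + (-4 - 21))*(131/94) = -81 + (-52 - 25)*(131/94) = -81 - 77*131/94 = -81 - 10087/94 = -17701/94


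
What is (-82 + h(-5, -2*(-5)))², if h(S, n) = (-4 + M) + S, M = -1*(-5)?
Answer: 7396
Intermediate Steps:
M = 5
h(S, n) = 1 + S (h(S, n) = (-4 + 5) + S = 1 + S)
(-82 + h(-5, -2*(-5)))² = (-82 + (1 - 5))² = (-82 - 4)² = (-86)² = 7396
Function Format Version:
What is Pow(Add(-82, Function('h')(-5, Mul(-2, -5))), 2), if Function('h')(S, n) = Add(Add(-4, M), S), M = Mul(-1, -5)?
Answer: 7396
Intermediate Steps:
M = 5
Function('h')(S, n) = Add(1, S) (Function('h')(S, n) = Add(Add(-4, 5), S) = Add(1, S))
Pow(Add(-82, Function('h')(-5, Mul(-2, -5))), 2) = Pow(Add(-82, Add(1, -5)), 2) = Pow(Add(-82, -4), 2) = Pow(-86, 2) = 7396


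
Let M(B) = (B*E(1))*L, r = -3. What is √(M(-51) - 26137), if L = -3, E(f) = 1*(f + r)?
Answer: I*√26443 ≈ 162.61*I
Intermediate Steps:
E(f) = -3 + f (E(f) = 1*(f - 3) = 1*(-3 + f) = -3 + f)
M(B) = 6*B (M(B) = (B*(-3 + 1))*(-3) = (B*(-2))*(-3) = -2*B*(-3) = 6*B)
√(M(-51) - 26137) = √(6*(-51) - 26137) = √(-306 - 26137) = √(-26443) = I*√26443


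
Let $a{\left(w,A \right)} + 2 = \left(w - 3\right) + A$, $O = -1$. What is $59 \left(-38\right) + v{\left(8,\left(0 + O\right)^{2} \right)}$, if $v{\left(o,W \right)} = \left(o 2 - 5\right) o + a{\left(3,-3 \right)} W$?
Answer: $-2159$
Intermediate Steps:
$a{\left(w,A \right)} = -5 + A + w$ ($a{\left(w,A \right)} = -2 + \left(\left(w - 3\right) + A\right) = -2 + \left(\left(-3 + w\right) + A\right) = -2 + \left(-3 + A + w\right) = -5 + A + w$)
$v{\left(o,W \right)} = - 5 W + o \left(-5 + 2 o\right)$ ($v{\left(o,W \right)} = \left(o 2 - 5\right) o + \left(-5 - 3 + 3\right) W = \left(2 o - 5\right) o - 5 W = \left(-5 + 2 o\right) o - 5 W = o \left(-5 + 2 o\right) - 5 W = - 5 W + o \left(-5 + 2 o\right)$)
$59 \left(-38\right) + v{\left(8,\left(0 + O\right)^{2} \right)} = 59 \left(-38\right) - \left(40 - 128 + 5 \left(0 - 1\right)^{2}\right) = -2242 - \left(-88 + 5\right) = -2242 - -83 = -2242 + 83 = -2159$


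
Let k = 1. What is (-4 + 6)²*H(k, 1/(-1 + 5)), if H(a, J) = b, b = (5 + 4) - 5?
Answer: 16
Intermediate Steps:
b = 4 (b = 9 - 5 = 4)
H(a, J) = 4
(-4 + 6)²*H(k, 1/(-1 + 5)) = (-4 + 6)²*4 = 2²*4 = 4*4 = 16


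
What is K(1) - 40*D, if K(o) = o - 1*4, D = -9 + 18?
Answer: -363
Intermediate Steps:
D = 9
K(o) = -4 + o (K(o) = o - 4 = -4 + o)
K(1) - 40*D = (-4 + 1) - 40*9 = -3 - 360 = -363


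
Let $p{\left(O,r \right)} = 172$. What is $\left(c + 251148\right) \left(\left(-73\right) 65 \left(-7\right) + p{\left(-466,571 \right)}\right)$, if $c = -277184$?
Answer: $-869263932$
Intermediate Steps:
$\left(c + 251148\right) \left(\left(-73\right) 65 \left(-7\right) + p{\left(-466,571 \right)}\right) = \left(-277184 + 251148\right) \left(\left(-73\right) 65 \left(-7\right) + 172\right) = - 26036 \left(\left(-4745\right) \left(-7\right) + 172\right) = - 26036 \left(33215 + 172\right) = \left(-26036\right) 33387 = -869263932$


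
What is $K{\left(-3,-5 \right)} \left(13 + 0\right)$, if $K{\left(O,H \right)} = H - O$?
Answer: $-26$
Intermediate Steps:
$K{\left(-3,-5 \right)} \left(13 + 0\right) = \left(-5 - -3\right) \left(13 + 0\right) = \left(-5 + 3\right) 13 = \left(-2\right) 13 = -26$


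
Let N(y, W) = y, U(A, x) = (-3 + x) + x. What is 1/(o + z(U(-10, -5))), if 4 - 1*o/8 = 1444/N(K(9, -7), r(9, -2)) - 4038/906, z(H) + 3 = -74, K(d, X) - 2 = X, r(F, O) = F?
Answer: 755/1737297 ≈ 0.00043458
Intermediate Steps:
U(A, x) = -3 + 2*x
K(d, X) = 2 + X
z(H) = -77 (z(H) = -3 - 74 = -77)
o = 1795432/755 (o = 32 - 8*(1444/(2 - 7) - 4038/906) = 32 - 8*(1444/(-5) - 4038*1/906) = 32 - 8*(1444*(-⅕) - 673/151) = 32 - 8*(-1444/5 - 673/151) = 32 - 8*(-221409/755) = 32 + 1771272/755 = 1795432/755 ≈ 2378.1)
1/(o + z(U(-10, -5))) = 1/(1795432/755 - 77) = 1/(1737297/755) = 755/1737297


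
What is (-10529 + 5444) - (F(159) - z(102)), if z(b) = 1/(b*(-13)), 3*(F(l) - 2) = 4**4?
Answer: -6858515/1326 ≈ -5172.3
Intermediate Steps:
F(l) = 262/3 (F(l) = 2 + (1/3)*4**4 = 2 + (1/3)*256 = 2 + 256/3 = 262/3)
z(b) = -1/(13*b) (z(b) = -1/13/b = -1/(13*b))
(-10529 + 5444) - (F(159) - z(102)) = (-10529 + 5444) - (262/3 - (-1)/(13*102)) = -5085 - (262/3 - (-1)/(13*102)) = -5085 - (262/3 - 1*(-1/1326)) = -5085 - (262/3 + 1/1326) = -5085 - 1*115805/1326 = -5085 - 115805/1326 = -6858515/1326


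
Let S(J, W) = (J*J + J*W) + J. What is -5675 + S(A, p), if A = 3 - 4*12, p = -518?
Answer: 19615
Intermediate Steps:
A = -45 (A = 3 - 48 = -45)
S(J, W) = J + J² + J*W (S(J, W) = (J² + J*W) + J = J + J² + J*W)
-5675 + S(A, p) = -5675 - 45*(1 - 45 - 518) = -5675 - 45*(-562) = -5675 + 25290 = 19615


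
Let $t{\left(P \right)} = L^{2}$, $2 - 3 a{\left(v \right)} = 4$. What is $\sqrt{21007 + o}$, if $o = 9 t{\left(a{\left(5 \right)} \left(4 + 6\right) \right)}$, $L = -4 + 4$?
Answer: $\sqrt{21007} \approx 144.94$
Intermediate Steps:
$a{\left(v \right)} = - \frac{2}{3}$ ($a{\left(v \right)} = \frac{2}{3} - \frac{4}{3} = - \frac{2}{3}$)
$L = 0$
$t{\left(P \right)} = 0$ ($t{\left(P \right)} = 0^{2} = 0$)
$o = 0$ ($o = 9 \cdot 0 = 0$)
$\sqrt{21007 + o} = \sqrt{21007 + 0} = \sqrt{21007}$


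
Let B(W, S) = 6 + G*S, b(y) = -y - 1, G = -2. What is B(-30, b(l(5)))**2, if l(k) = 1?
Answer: 100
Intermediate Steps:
b(y) = -1 - y
B(W, S) = 6 - 2*S
B(-30, b(l(5)))**2 = (6 - 2*(-1 - 1*1))**2 = (6 - 2*(-1 - 1))**2 = (6 - 2*(-2))**2 = (6 + 4)**2 = 10**2 = 100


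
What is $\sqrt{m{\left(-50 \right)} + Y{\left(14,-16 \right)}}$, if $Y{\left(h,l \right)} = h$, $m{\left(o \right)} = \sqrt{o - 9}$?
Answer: $\sqrt{14 + i \sqrt{59}} \approx 3.871 + 0.99215 i$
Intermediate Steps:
$m{\left(o \right)} = \sqrt{-9 + o}$
$\sqrt{m{\left(-50 \right)} + Y{\left(14,-16 \right)}} = \sqrt{\sqrt{-9 - 50} + 14} = \sqrt{\sqrt{-59} + 14} = \sqrt{i \sqrt{59} + 14} = \sqrt{14 + i \sqrt{59}}$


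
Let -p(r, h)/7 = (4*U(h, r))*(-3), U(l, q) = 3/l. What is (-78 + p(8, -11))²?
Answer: 1232100/121 ≈ 10183.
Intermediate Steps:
p(r, h) = 252/h (p(r, h) = -7*4*(3/h)*(-3) = -7*12/h*(-3) = -(-252)/h = 252/h)
(-78 + p(8, -11))² = (-78 + 252/(-11))² = (-78 + 252*(-1/11))² = (-78 - 252/11)² = (-1110/11)² = 1232100/121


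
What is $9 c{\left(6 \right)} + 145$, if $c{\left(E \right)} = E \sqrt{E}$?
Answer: $145 + 54 \sqrt{6} \approx 277.27$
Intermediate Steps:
$c{\left(E \right)} = E^{\frac{3}{2}}$
$9 c{\left(6 \right)} + 145 = 9 \cdot 6^{\frac{3}{2}} + 145 = 9 \cdot 6 \sqrt{6} + 145 = 54 \sqrt{6} + 145 = 145 + 54 \sqrt{6}$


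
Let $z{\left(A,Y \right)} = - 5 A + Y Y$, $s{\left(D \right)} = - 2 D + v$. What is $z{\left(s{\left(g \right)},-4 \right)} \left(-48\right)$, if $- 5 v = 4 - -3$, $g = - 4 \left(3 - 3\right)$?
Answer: $-1104$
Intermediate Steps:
$g = 0$ ($g = \left(-4\right) 0 = 0$)
$v = - \frac{7}{5}$ ($v = - \frac{4 - -3}{5} = - \frac{4 + 3}{5} = \left(- \frac{1}{5}\right) 7 = - \frac{7}{5} \approx -1.4$)
$s{\left(D \right)} = - \frac{7}{5} - 2 D$ ($s{\left(D \right)} = - 2 D - \frac{7}{5} = - \frac{7}{5} - 2 D$)
$z{\left(A,Y \right)} = Y^{2} - 5 A$ ($z{\left(A,Y \right)} = - 5 A + Y^{2} = Y^{2} - 5 A$)
$z{\left(s{\left(g \right)},-4 \right)} \left(-48\right) = \left(\left(-4\right)^{2} - 5 \left(- \frac{7}{5} - 0\right)\right) \left(-48\right) = \left(16 - 5 \left(- \frac{7}{5} + 0\right)\right) \left(-48\right) = \left(16 - -7\right) \left(-48\right) = \left(16 + 7\right) \left(-48\right) = 23 \left(-48\right) = -1104$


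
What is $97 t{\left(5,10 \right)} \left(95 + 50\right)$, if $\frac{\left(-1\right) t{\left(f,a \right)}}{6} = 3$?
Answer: $-253170$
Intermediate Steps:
$t{\left(f,a \right)} = -18$ ($t{\left(f,a \right)} = \left(-6\right) 3 = -18$)
$97 t{\left(5,10 \right)} \left(95 + 50\right) = 97 \left(-18\right) \left(95 + 50\right) = \left(-1746\right) 145 = -253170$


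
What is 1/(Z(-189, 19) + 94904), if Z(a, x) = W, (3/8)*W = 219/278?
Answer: 139/13191948 ≈ 1.0537e-5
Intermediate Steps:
W = 292/139 (W = 8*(219/278)/3 = 8*(219*(1/278))/3 = (8/3)*(219/278) = 292/139 ≈ 2.1007)
Z(a, x) = 292/139
1/(Z(-189, 19) + 94904) = 1/(292/139 + 94904) = 1/(13191948/139) = 139/13191948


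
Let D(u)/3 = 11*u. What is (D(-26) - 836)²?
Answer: 2869636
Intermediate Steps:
D(u) = 33*u (D(u) = 3*(11*u) = 33*u)
(D(-26) - 836)² = (33*(-26) - 836)² = (-858 - 836)² = (-1694)² = 2869636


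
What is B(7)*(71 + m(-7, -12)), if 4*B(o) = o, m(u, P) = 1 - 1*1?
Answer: 497/4 ≈ 124.25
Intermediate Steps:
m(u, P) = 0 (m(u, P) = 1 - 1 = 0)
B(o) = o/4
B(7)*(71 + m(-7, -12)) = ((¼)*7)*(71 + 0) = (7/4)*71 = 497/4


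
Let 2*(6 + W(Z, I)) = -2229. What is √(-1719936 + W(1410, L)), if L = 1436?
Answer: 3*I*√764914/2 ≈ 1311.9*I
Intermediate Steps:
W(Z, I) = -2241/2 (W(Z, I) = -6 + (½)*(-2229) = -6 - 2229/2 = -2241/2)
√(-1719936 + W(1410, L)) = √(-1719936 - 2241/2) = √(-3442113/2) = 3*I*√764914/2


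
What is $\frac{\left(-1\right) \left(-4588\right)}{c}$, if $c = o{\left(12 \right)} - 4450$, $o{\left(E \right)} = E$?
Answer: $- \frac{2294}{2219} \approx -1.0338$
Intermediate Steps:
$c = -4438$ ($c = 12 - 4450 = -4438$)
$\frac{\left(-1\right) \left(-4588\right)}{c} = \frac{\left(-1\right) \left(-4588\right)}{-4438} = 4588 \left(- \frac{1}{4438}\right) = - \frac{2294}{2219}$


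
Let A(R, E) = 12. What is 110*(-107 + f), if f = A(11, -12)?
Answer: -10450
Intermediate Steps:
f = 12
110*(-107 + f) = 110*(-107 + 12) = 110*(-95) = -10450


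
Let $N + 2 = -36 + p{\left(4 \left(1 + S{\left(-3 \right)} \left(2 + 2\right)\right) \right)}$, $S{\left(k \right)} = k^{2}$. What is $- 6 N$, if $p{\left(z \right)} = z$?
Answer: $-660$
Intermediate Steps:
$N = 110$ ($N = -2 - \left(36 - 4 \left(1 + \left(-3\right)^{2} \left(2 + 2\right)\right)\right) = -2 - \left(36 - 4 \left(1 + 9 \cdot 4\right)\right) = -2 - \left(36 - 4 \left(1 + 36\right)\right) = -2 + \left(-36 + 4 \cdot 37\right) = -2 + \left(-36 + 148\right) = -2 + 112 = 110$)
$- 6 N = \left(-6\right) 110 = -660$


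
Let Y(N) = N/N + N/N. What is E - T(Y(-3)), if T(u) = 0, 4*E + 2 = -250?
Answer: -63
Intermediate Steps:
E = -63 (E = -½ + (¼)*(-250) = -½ - 125/2 = -63)
Y(N) = 2 (Y(N) = 1 + 1 = 2)
E - T(Y(-3)) = -63 - 1*0 = -63 + 0 = -63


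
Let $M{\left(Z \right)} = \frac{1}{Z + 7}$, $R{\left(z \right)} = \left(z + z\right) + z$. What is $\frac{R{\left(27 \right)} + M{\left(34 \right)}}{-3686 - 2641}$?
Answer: $- \frac{3322}{259407} \approx -0.012806$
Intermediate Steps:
$R{\left(z \right)} = 3 z$ ($R{\left(z \right)} = 2 z + z = 3 z$)
$M{\left(Z \right)} = \frac{1}{7 + Z}$
$\frac{R{\left(27 \right)} + M{\left(34 \right)}}{-3686 - 2641} = \frac{3 \cdot 27 + \frac{1}{7 + 34}}{-3686 - 2641} = \frac{81 + \frac{1}{41}}{-6327} = \left(81 + \frac{1}{41}\right) \left(- \frac{1}{6327}\right) = \frac{3322}{41} \left(- \frac{1}{6327}\right) = - \frac{3322}{259407}$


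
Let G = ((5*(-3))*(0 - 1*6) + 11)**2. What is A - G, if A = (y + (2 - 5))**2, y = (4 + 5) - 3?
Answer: -10192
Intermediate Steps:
y = 6 (y = 9 - 3 = 6)
A = 9 (A = (6 + (2 - 5))**2 = (6 - 3)**2 = 3**2 = 9)
G = 10201 (G = (-15*(0 - 6) + 11)**2 = (-15*(-6) + 11)**2 = (90 + 11)**2 = 101**2 = 10201)
A - G = 9 - 1*10201 = 9 - 10201 = -10192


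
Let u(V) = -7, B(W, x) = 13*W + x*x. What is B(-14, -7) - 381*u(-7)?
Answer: 2534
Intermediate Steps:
B(W, x) = x² + 13*W (B(W, x) = 13*W + x² = x² + 13*W)
B(-14, -7) - 381*u(-7) = ((-7)² + 13*(-14)) - 381*(-7) = (49 - 182) + 2667 = -133 + 2667 = 2534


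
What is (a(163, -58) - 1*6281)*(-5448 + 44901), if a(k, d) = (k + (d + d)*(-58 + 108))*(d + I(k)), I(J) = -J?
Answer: 48901835688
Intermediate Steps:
a(k, d) = (d - k)*(k + 100*d) (a(k, d) = (k + (d + d)*(-58 + 108))*(d - k) = (k + (2*d)*50)*(d - k) = (k + 100*d)*(d - k) = (d - k)*(k + 100*d))
(a(163, -58) - 1*6281)*(-5448 + 44901) = ((-1*163**2 + 100*(-58)**2 - 99*(-58)*163) - 1*6281)*(-5448 + 44901) = ((-1*26569 + 100*3364 + 935946) - 6281)*39453 = ((-26569 + 336400 + 935946) - 6281)*39453 = (1245777 - 6281)*39453 = 1239496*39453 = 48901835688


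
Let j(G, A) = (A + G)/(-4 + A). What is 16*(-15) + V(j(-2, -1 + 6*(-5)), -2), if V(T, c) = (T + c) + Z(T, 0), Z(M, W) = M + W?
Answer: -8404/35 ≈ -240.11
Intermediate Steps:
j(G, A) = (A + G)/(-4 + A)
V(T, c) = c + 2*T (V(T, c) = (T + c) + (T + 0) = (T + c) + T = c + 2*T)
16*(-15) + V(j(-2, -1 + 6*(-5)), -2) = 16*(-15) + (-2 + 2*(((-1 + 6*(-5)) - 2)/(-4 + (-1 + 6*(-5))))) = -240 + (-2 + 2*(((-1 - 30) - 2)/(-4 + (-1 - 30)))) = -240 + (-2 + 2*((-31 - 2)/(-4 - 31))) = -240 + (-2 + 2*(-33/(-35))) = -240 + (-2 + 2*(-1/35*(-33))) = -240 + (-2 + 2*(33/35)) = -240 + (-2 + 66/35) = -240 - 4/35 = -8404/35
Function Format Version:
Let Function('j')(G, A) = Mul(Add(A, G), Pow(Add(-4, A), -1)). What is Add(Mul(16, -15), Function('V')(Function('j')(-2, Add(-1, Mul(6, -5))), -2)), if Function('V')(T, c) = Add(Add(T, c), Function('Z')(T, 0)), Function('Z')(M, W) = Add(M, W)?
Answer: Rational(-8404, 35) ≈ -240.11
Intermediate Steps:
Function('j')(G, A) = Mul(Pow(Add(-4, A), -1), Add(A, G))
Function('V')(T, c) = Add(c, Mul(2, T)) (Function('V')(T, c) = Add(Add(T, c), Add(T, 0)) = Add(Add(T, c), T) = Add(c, Mul(2, T)))
Add(Mul(16, -15), Function('V')(Function('j')(-2, Add(-1, Mul(6, -5))), -2)) = Add(Mul(16, -15), Add(-2, Mul(2, Mul(Pow(Add(-4, Add(-1, Mul(6, -5))), -1), Add(Add(-1, Mul(6, -5)), -2))))) = Add(-240, Add(-2, Mul(2, Mul(Pow(Add(-4, Add(-1, -30)), -1), Add(Add(-1, -30), -2))))) = Add(-240, Add(-2, Mul(2, Mul(Pow(Add(-4, -31), -1), Add(-31, -2))))) = Add(-240, Add(-2, Mul(2, Mul(Pow(-35, -1), -33)))) = Add(-240, Add(-2, Mul(2, Mul(Rational(-1, 35), -33)))) = Add(-240, Add(-2, Mul(2, Rational(33, 35)))) = Add(-240, Add(-2, Rational(66, 35))) = Add(-240, Rational(-4, 35)) = Rational(-8404, 35)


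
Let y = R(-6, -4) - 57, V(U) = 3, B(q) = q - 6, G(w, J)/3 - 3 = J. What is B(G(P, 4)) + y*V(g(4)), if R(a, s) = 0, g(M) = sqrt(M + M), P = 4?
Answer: -156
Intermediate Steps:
G(w, J) = 9 + 3*J
B(q) = -6 + q
g(M) = sqrt(2)*sqrt(M) (g(M) = sqrt(2*M) = sqrt(2)*sqrt(M))
y = -57 (y = 0 - 57 = -57)
B(G(P, 4)) + y*V(g(4)) = (-6 + (9 + 3*4)) - 57*3 = (-6 + (9 + 12)) - 171 = (-6 + 21) - 171 = 15 - 171 = -156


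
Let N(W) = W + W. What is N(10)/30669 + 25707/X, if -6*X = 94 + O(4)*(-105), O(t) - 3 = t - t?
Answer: 4730452318/6777849 ≈ 697.93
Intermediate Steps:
N(W) = 2*W
O(t) = 3 (O(t) = 3 + (t - t) = 3 + 0 = 3)
X = 221/6 (X = -(94 + 3*(-105))/6 = -(94 - 315)/6 = -⅙*(-221) = 221/6 ≈ 36.833)
N(10)/30669 + 25707/X = (2*10)/30669 + 25707/(221/6) = 20*(1/30669) + 25707*(6/221) = 20/30669 + 154242/221 = 4730452318/6777849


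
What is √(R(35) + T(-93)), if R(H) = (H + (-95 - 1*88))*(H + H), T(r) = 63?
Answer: I*√10297 ≈ 101.47*I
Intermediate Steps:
R(H) = 2*H*(-183 + H) (R(H) = (H + (-95 - 88))*(2*H) = (H - 183)*(2*H) = (-183 + H)*(2*H) = 2*H*(-183 + H))
√(R(35) + T(-93)) = √(2*35*(-183 + 35) + 63) = √(2*35*(-148) + 63) = √(-10360 + 63) = √(-10297) = I*√10297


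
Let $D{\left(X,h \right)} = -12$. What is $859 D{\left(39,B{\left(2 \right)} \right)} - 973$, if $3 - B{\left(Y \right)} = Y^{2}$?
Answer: $-11281$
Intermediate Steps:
$B{\left(Y \right)} = 3 - Y^{2}$
$859 D{\left(39,B{\left(2 \right)} \right)} - 973 = 859 \left(-12\right) - 973 = -10308 - 973 = -11281$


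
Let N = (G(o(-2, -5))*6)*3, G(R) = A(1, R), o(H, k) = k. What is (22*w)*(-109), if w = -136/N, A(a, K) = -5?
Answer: -163064/45 ≈ -3623.6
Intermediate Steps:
G(R) = -5
N = -90 (N = -5*6*3 = -30*3 = -90)
w = 68/45 (w = -136/(-90) = -136*(-1/90) = 68/45 ≈ 1.5111)
(22*w)*(-109) = (22*(68/45))*(-109) = (1496/45)*(-109) = -163064/45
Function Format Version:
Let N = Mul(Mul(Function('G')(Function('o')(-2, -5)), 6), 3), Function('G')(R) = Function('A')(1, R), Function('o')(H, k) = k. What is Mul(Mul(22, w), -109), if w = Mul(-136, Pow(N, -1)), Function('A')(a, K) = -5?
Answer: Rational(-163064, 45) ≈ -3623.6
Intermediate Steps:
Function('G')(R) = -5
N = -90 (N = Mul(Mul(-5, 6), 3) = Mul(-30, 3) = -90)
w = Rational(68, 45) (w = Mul(-136, Pow(-90, -1)) = Mul(-136, Rational(-1, 90)) = Rational(68, 45) ≈ 1.5111)
Mul(Mul(22, w), -109) = Mul(Mul(22, Rational(68, 45)), -109) = Mul(Rational(1496, 45), -109) = Rational(-163064, 45)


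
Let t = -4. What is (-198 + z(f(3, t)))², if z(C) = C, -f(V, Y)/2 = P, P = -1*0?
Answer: 39204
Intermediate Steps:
P = 0
f(V, Y) = 0 (f(V, Y) = -2*0 = 0)
(-198 + z(f(3, t)))² = (-198 + 0)² = (-198)² = 39204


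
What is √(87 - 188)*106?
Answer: 106*I*√101 ≈ 1065.3*I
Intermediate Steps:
√(87 - 188)*106 = √(-101)*106 = (I*√101)*106 = 106*I*√101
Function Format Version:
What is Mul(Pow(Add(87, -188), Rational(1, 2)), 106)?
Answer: Mul(106, I, Pow(101, Rational(1, 2))) ≈ Mul(1065.3, I)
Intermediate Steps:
Mul(Pow(Add(87, -188), Rational(1, 2)), 106) = Mul(Pow(-101, Rational(1, 2)), 106) = Mul(Mul(I, Pow(101, Rational(1, 2))), 106) = Mul(106, I, Pow(101, Rational(1, 2)))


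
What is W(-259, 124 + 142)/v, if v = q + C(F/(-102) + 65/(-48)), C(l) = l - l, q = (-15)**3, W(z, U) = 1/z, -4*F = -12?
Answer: 1/874125 ≈ 1.1440e-6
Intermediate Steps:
F = 3 (F = -1/4*(-12) = 3)
q = -3375
C(l) = 0
v = -3375 (v = -3375 + 0 = -3375)
W(-259, 124 + 142)/v = 1/(-259*(-3375)) = -1/259*(-1/3375) = 1/874125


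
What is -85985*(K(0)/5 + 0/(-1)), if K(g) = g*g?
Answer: 0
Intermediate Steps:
K(g) = g**2
-85985*(K(0)/5 + 0/(-1)) = -85985*(0**2/5 + 0/(-1)) = -85985*(0*(1/5) + 0*(-1)) = -85985*(0 + 0) = -85985*0 = 0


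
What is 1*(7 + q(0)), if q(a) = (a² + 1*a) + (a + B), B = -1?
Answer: 6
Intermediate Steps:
q(a) = -1 + a² + 2*a (q(a) = (a² + 1*a) + (a - 1) = (a² + a) + (-1 + a) = (a + a²) + (-1 + a) = -1 + a² + 2*a)
1*(7 + q(0)) = 1*(7 + (-1 + 0² + 2*0)) = 1*(7 + (-1 + 0 + 0)) = 1*(7 - 1) = 1*6 = 6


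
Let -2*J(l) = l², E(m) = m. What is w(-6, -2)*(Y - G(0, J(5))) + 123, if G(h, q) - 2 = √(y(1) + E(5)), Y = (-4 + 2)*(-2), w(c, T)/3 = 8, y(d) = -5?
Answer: 171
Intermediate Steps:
J(l) = -l²/2
w(c, T) = 24 (w(c, T) = 3*8 = 24)
Y = 4 (Y = -2*(-2) = 4)
G(h, q) = 2 (G(h, q) = 2 + √(-5 + 5) = 2 + √0 = 2 + 0 = 2)
w(-6, -2)*(Y - G(0, J(5))) + 123 = 24*(4 - 1*2) + 123 = 24*(4 - 2) + 123 = 24*2 + 123 = 48 + 123 = 171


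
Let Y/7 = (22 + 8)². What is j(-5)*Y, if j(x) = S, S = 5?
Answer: 31500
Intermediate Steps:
Y = 6300 (Y = 7*(22 + 8)² = 7*30² = 7*900 = 6300)
j(x) = 5
j(-5)*Y = 5*6300 = 31500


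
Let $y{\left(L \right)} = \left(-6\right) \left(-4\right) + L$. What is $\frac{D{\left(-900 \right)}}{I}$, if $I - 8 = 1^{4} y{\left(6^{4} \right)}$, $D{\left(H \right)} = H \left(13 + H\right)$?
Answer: $\frac{199575}{332} \approx 601.13$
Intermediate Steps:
$y{\left(L \right)} = 24 + L$
$I = 1328$ ($I = 8 + 1^{4} \left(24 + 6^{4}\right) = 8 + 1 \left(24 + 1296\right) = 8 + 1 \cdot 1320 = 8 + 1320 = 1328$)
$\frac{D{\left(-900 \right)}}{I} = \frac{\left(-900\right) \left(13 - 900\right)}{1328} = \left(-900\right) \left(-887\right) \frac{1}{1328} = 798300 \cdot \frac{1}{1328} = \frac{199575}{332}$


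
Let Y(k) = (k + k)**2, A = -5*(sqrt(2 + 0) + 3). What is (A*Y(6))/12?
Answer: -180 - 60*sqrt(2) ≈ -264.85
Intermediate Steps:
A = -15 - 5*sqrt(2) (A = -5*(sqrt(2) + 3) = -5*(3 + sqrt(2)) = -15 - 5*sqrt(2) ≈ -22.071)
Y(k) = 4*k**2 (Y(k) = (2*k)**2 = 4*k**2)
(A*Y(6))/12 = ((-15 - 5*sqrt(2))*(4*6**2))/12 = ((-15 - 5*sqrt(2))*(4*36))*(1/12) = ((-15 - 5*sqrt(2))*144)*(1/12) = (-2160 - 720*sqrt(2))*(1/12) = -180 - 60*sqrt(2)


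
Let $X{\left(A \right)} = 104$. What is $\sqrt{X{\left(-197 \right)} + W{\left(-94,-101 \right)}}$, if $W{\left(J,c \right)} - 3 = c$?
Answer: $\sqrt{6} \approx 2.4495$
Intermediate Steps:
$W{\left(J,c \right)} = 3 + c$
$\sqrt{X{\left(-197 \right)} + W{\left(-94,-101 \right)}} = \sqrt{104 + \left(3 - 101\right)} = \sqrt{104 - 98} = \sqrt{6}$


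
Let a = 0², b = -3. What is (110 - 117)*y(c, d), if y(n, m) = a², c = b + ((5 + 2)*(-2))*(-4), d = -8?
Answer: 0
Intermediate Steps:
c = 53 (c = -3 + ((5 + 2)*(-2))*(-4) = -3 + (7*(-2))*(-4) = -3 - 14*(-4) = -3 + 56 = 53)
a = 0
y(n, m) = 0 (y(n, m) = 0² = 0)
(110 - 117)*y(c, d) = (110 - 117)*0 = -7*0 = 0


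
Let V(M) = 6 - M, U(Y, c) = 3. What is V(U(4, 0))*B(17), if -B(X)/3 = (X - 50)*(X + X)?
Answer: 10098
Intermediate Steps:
B(X) = -6*X*(-50 + X) (B(X) = -3*(X - 50)*(X + X) = -3*(-50 + X)*2*X = -6*X*(-50 + X))
V(U(4, 0))*B(17) = (6 - 1*3)*(6*17*(50 - 1*17)) = (6 - 3)*(6*17*(50 - 17)) = 3*(6*17*33) = 3*3366 = 10098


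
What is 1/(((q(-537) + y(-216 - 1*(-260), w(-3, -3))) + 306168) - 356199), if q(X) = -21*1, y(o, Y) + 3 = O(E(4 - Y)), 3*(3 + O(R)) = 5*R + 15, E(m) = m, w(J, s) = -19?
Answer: -3/150044 ≈ -1.9994e-5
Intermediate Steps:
O(R) = 2 + 5*R/3 (O(R) = -3 + (5*R + 15)/3 = -3 + (15 + 5*R)/3 = -3 + (5 + 5*R/3) = 2 + 5*R/3)
y(o, Y) = 17/3 - 5*Y/3 (y(o, Y) = -3 + (2 + 5*(4 - Y)/3) = -3 + (2 + (20/3 - 5*Y/3)) = -3 + (26/3 - 5*Y/3) = 17/3 - 5*Y/3)
q(X) = -21
1/(((q(-537) + y(-216 - 1*(-260), w(-3, -3))) + 306168) - 356199) = 1/(((-21 + (17/3 - 5/3*(-19))) + 306168) - 356199) = 1/(((-21 + (17/3 + 95/3)) + 306168) - 356199) = 1/(((-21 + 112/3) + 306168) - 356199) = 1/((49/3 + 306168) - 356199) = 1/(918553/3 - 356199) = 1/(-150044/3) = -3/150044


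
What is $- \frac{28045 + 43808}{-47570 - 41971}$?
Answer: $\frac{23951}{29847} \approx 0.80246$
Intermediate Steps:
$- \frac{28045 + 43808}{-47570 - 41971} = - \frac{71853}{-89541} = - \frac{71853 \left(-1\right)}{89541} = \left(-1\right) \left(- \frac{23951}{29847}\right) = \frac{23951}{29847}$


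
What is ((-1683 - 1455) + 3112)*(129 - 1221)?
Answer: 28392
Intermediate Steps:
((-1683 - 1455) + 3112)*(129 - 1221) = (-3138 + 3112)*(-1092) = -26*(-1092) = 28392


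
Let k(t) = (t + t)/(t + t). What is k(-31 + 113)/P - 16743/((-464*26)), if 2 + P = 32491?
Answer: 543975391/391947296 ≈ 1.3879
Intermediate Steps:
P = 32489 (P = -2 + 32491 = 32489)
k(t) = 1 (k(t) = (2*t)/((2*t)) = (2*t)*(1/(2*t)) = 1)
k(-31 + 113)/P - 16743/((-464*26)) = 1/32489 - 16743/((-464*26)) = 1*(1/32489) - 16743/(-12064) = 1/32489 - 16743*(-1/12064) = 1/32489 + 16743/12064 = 543975391/391947296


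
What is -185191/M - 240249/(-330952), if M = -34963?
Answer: 69689157619/11571074776 ≈ 6.0227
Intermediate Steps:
-185191/M - 240249/(-330952) = -185191/(-34963) - 240249/(-330952) = -185191*(-1/34963) - 240249*(-1/330952) = 185191/34963 + 240249/330952 = 69689157619/11571074776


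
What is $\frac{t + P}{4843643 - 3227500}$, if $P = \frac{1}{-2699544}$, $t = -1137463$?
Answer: $- \frac{3070631416873}{4362849138792} \approx -0.70381$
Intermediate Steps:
$P = - \frac{1}{2699544} \approx -3.7043 \cdot 10^{-7}$
$\frac{t + P}{4843643 - 3227500} = \frac{-1137463 - \frac{1}{2699544}}{4843643 - 3227500} = - \frac{3070631416873}{2699544 \cdot 1616143} = \left(- \frac{3070631416873}{2699544}\right) \frac{1}{1616143} = - \frac{3070631416873}{4362849138792}$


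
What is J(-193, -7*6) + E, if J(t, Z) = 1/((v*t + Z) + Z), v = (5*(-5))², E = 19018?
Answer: 2295643761/120709 ≈ 19018.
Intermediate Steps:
v = 625 (v = (-25)² = 625)
J(t, Z) = 1/(2*Z + 625*t) (J(t, Z) = 1/((625*t + Z) + Z) = 1/((Z + 625*t) + Z) = 1/(2*Z + 625*t))
J(-193, -7*6) + E = 1/(2*(-7*6) + 625*(-193)) + 19018 = 1/(2*(-42) - 120625) + 19018 = 1/(-84 - 120625) + 19018 = 1/(-120709) + 19018 = -1/120709 + 19018 = 2295643761/120709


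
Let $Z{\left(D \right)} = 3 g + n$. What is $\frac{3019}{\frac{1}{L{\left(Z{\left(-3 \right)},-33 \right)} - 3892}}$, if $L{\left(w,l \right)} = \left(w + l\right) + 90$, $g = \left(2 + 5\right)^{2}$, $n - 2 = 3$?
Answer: $-11118977$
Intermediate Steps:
$n = 5$ ($n = 2 + 3 = 5$)
$g = 49$ ($g = 7^{2} = 49$)
$Z{\left(D \right)} = 152$ ($Z{\left(D \right)} = 3 \cdot 49 + 5 = 147 + 5 = 152$)
$L{\left(w,l \right)} = 90 + l + w$ ($L{\left(w,l \right)} = \left(l + w\right) + 90 = 90 + l + w$)
$\frac{3019}{\frac{1}{L{\left(Z{\left(-3 \right)},-33 \right)} - 3892}} = \frac{3019}{\frac{1}{\left(90 - 33 + 152\right) - 3892}} = \frac{3019}{\frac{1}{209 - 3892}} = \frac{3019}{\frac{1}{-3683}} = \frac{3019}{- \frac{1}{3683}} = 3019 \left(-3683\right) = -11118977$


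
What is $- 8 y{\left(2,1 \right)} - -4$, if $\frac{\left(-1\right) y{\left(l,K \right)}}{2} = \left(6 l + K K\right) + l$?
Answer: $244$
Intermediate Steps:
$y{\left(l,K \right)} = - 14 l - 2 K^{2}$ ($y{\left(l,K \right)} = - 2 \left(\left(6 l + K K\right) + l\right) = - 2 \left(\left(6 l + K^{2}\right) + l\right) = - 2 \left(\left(K^{2} + 6 l\right) + l\right) = - 2 \left(K^{2} + 7 l\right) = - 14 l - 2 K^{2}$)
$- 8 y{\left(2,1 \right)} - -4 = - 8 \left(\left(-14\right) 2 - 2 \cdot 1^{2}\right) - -4 = - 8 \left(-28 - 2\right) + 4 = \left(-8\right) \left(-30\right) + 4 = 240 + 4 = 244$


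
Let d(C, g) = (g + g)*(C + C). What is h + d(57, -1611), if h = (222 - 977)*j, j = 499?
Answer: -744053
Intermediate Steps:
d(C, g) = 4*C*g (d(C, g) = (2*g)*(2*C) = 4*C*g)
h = -376745 (h = (222 - 977)*499 = -755*499 = -376745)
h + d(57, -1611) = -376745 + 4*57*(-1611) = -376745 - 367308 = -744053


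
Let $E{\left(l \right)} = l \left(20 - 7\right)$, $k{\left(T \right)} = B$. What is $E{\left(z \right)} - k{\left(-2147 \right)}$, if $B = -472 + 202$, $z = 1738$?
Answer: $22864$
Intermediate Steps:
$B = -270$
$k{\left(T \right)} = -270$
$E{\left(l \right)} = 13 l$ ($E{\left(l \right)} = l 13 = 13 l$)
$E{\left(z \right)} - k{\left(-2147 \right)} = 13 \cdot 1738 - -270 = 22594 + 270 = 22864$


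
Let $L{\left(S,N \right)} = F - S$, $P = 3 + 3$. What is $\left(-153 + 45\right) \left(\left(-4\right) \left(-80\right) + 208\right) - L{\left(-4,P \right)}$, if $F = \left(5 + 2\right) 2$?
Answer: $-57042$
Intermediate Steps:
$F = 14$ ($F = 7 \cdot 2 = 14$)
$P = 6$
$L{\left(S,N \right)} = 14 - S$
$\left(-153 + 45\right) \left(\left(-4\right) \left(-80\right) + 208\right) - L{\left(-4,P \right)} = \left(-153 + 45\right) \left(\left(-4\right) \left(-80\right) + 208\right) - \left(14 - -4\right) = - 108 \left(320 + 208\right) - \left(14 + 4\right) = \left(-108\right) 528 - 18 = -57024 - 18 = -57042$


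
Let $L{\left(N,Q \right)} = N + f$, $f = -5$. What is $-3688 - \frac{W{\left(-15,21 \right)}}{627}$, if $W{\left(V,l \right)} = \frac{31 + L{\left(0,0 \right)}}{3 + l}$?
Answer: $- \frac{27748525}{7524} \approx -3688.0$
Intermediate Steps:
$L{\left(N,Q \right)} = -5 + N$ ($L{\left(N,Q \right)} = N - 5 = -5 + N$)
$W{\left(V,l \right)} = \frac{26}{3 + l}$ ($W{\left(V,l \right)} = \frac{31 + \left(-5 + 0\right)}{3 + l} = \frac{31 - 5}{3 + l} = \frac{26}{3 + l}$)
$-3688 - \frac{W{\left(-15,21 \right)}}{627} = -3688 - \frac{26 \frac{1}{3 + 21}}{627} = -3688 - \frac{26}{24} \cdot \frac{1}{627} = -3688 - 26 \cdot \frac{1}{24} \cdot \frac{1}{627} = -3688 - \frac{13}{12} \cdot \frac{1}{627} = -3688 - \frac{13}{7524} = - \frac{27748525}{7524}$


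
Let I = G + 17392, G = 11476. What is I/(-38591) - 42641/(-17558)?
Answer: 162670641/96797254 ≈ 1.6805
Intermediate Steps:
I = 28868 (I = 11476 + 17392 = 28868)
I/(-38591) - 42641/(-17558) = 28868/(-38591) - 42641/(-17558) = 28868*(-1/38591) - 42641*(-1/17558) = -4124/5513 + 42641/17558 = 162670641/96797254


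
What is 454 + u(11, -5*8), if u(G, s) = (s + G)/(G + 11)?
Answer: 9959/22 ≈ 452.68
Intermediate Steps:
u(G, s) = (G + s)/(11 + G)
454 + u(11, -5*8) = 454 + (11 - 5*8)/(11 + 11) = 454 + (11 - 40)/22 = 454 + (1/22)*(-29) = 454 - 29/22 = 9959/22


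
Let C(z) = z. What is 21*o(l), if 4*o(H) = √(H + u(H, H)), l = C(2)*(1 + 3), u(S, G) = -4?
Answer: 21/2 ≈ 10.500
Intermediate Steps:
l = 8 (l = 2*(1 + 3) = 2*4 = 8)
o(H) = √(-4 + H)/4 (o(H) = √(H - 4)/4 = √(-4 + H)/4)
21*o(l) = 21*(√(-4 + 8)/4) = 21*(√4/4) = 21*((¼)*2) = 21*(½) = 21/2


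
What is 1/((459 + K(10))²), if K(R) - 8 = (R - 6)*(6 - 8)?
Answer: 1/210681 ≈ 4.7465e-6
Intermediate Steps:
K(R) = 20 - 2*R (K(R) = 8 + (R - 6)*(6 - 8) = 8 + (-6 + R)*(-2) = 8 + (12 - 2*R) = 20 - 2*R)
1/((459 + K(10))²) = 1/((459 + (20 - 2*10))²) = 1/((459 + (20 - 20))²) = 1/((459 + 0)²) = 1/(459²) = 1/210681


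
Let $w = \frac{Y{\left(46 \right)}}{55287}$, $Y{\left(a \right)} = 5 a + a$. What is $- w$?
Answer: $- \frac{92}{18429} \approx -0.0049921$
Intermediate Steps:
$Y{\left(a \right)} = 6 a$
$w = \frac{92}{18429}$ ($w = \frac{6 \cdot 46}{55287} = 276 \cdot \frac{1}{55287} = \frac{92}{18429} \approx 0.0049921$)
$- w = \left(-1\right) \frac{92}{18429} = - \frac{92}{18429}$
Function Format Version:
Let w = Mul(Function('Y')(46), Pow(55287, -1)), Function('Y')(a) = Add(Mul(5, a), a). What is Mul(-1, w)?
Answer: Rational(-92, 18429) ≈ -0.0049921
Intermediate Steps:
Function('Y')(a) = Mul(6, a)
w = Rational(92, 18429) (w = Mul(Mul(6, 46), Pow(55287, -1)) = Mul(276, Rational(1, 55287)) = Rational(92, 18429) ≈ 0.0049921)
Mul(-1, w) = Mul(-1, Rational(92, 18429)) = Rational(-92, 18429)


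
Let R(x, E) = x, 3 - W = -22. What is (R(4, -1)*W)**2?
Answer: 10000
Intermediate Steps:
W = 25 (W = 3 - 1*(-22) = 3 + 22 = 25)
(R(4, -1)*W)**2 = (4*25)**2 = 100**2 = 10000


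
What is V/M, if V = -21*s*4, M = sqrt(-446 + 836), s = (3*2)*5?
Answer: -84*sqrt(390)/13 ≈ -127.61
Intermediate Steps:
s = 30 (s = 6*5 = 30)
M = sqrt(390) ≈ 19.748
V = -2520 (V = -21*30*4 = -630*4 = -2520)
V/M = -2520*sqrt(390)/390 = -84*sqrt(390)/13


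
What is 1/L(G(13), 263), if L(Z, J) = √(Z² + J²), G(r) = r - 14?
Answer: √69170/69170 ≈ 0.0038023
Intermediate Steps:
G(r) = -14 + r
L(Z, J) = √(J² + Z²)
1/L(G(13), 263) = 1/(√(263² + (-14 + 13)²)) = 1/(√(69169 + (-1)²)) = 1/(√(69169 + 1)) = 1/(√69170) = √69170/69170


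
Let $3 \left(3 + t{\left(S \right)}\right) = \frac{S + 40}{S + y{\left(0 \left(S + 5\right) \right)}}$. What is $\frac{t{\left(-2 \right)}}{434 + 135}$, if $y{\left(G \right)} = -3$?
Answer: $- \frac{83}{8535} \approx -0.0097247$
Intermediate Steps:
$t{\left(S \right)} = -3 + \frac{40 + S}{3 \left(-3 + S\right)}$ ($t{\left(S \right)} = -3 + \frac{\left(S + 40\right) \frac{1}{S - 3}}{3} = -3 + \frac{\left(40 + S\right) \frac{1}{-3 + S}}{3} = -3 + \frac{\frac{1}{-3 + S} \left(40 + S\right)}{3} = -3 + \frac{40 + S}{3 \left(-3 + S\right)}$)
$\frac{t{\left(-2 \right)}}{434 + 135} = \frac{\frac{1}{3} \frac{1}{-3 - 2} \left(67 - -16\right)}{434 + 135} = \frac{\frac{1}{3} \frac{1}{-5} \left(67 + 16\right)}{569} = \frac{1}{3} \left(- \frac{1}{5}\right) 83 \cdot \frac{1}{569} = \left(- \frac{83}{15}\right) \frac{1}{569} = - \frac{83}{8535}$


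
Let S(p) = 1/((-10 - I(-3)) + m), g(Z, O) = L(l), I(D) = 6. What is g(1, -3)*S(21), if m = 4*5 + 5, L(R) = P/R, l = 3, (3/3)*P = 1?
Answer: 1/27 ≈ 0.037037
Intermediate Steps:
P = 1
L(R) = 1/R
m = 25 (m = 20 + 5 = 25)
g(Z, O) = ⅓ (g(Z, O) = 1/3 = ⅓)
S(p) = ⅑ (S(p) = 1/((-10 - 1*6) + 25) = 1/((-10 - 6) + 25) = 1/(-16 + 25) = 1/9 = ⅑)
g(1, -3)*S(21) = (⅓)*(⅑) = 1/27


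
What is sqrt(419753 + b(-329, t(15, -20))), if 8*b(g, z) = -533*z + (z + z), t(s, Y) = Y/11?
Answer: sqrt(203218862)/22 ≈ 647.98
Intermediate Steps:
t(s, Y) = Y/11 (t(s, Y) = Y*(1/11) = Y/11)
b(g, z) = -531*z/8 (b(g, z) = (-533*z + (z + z))/8 = (-533*z + 2*z)/8 = (-531*z)/8 = -531*z/8)
sqrt(419753 + b(-329, t(15, -20))) = sqrt(419753 - 531*(-20)/88) = sqrt(419753 - 531/8*(-20/11)) = sqrt(419753 + 2655/22) = sqrt(9237221/22) = sqrt(203218862)/22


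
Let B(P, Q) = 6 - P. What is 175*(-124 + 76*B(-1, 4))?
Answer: 71400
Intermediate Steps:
175*(-124 + 76*B(-1, 4)) = 175*(-124 + 76*(6 - 1*(-1))) = 175*(-124 + 76*(6 + 1)) = 175*(-124 + 76*7) = 175*(-124 + 532) = 175*408 = 71400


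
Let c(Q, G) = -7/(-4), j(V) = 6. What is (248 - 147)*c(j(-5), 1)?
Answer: 707/4 ≈ 176.75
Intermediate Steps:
c(Q, G) = 7/4 (c(Q, G) = -7*(-¼) = 7/4)
(248 - 147)*c(j(-5), 1) = (248 - 147)*(7/4) = 101*(7/4) = 707/4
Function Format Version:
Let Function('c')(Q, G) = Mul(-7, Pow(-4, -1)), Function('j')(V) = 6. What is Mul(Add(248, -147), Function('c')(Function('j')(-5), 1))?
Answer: Rational(707, 4) ≈ 176.75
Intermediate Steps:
Function('c')(Q, G) = Rational(7, 4) (Function('c')(Q, G) = Mul(-7, Rational(-1, 4)) = Rational(7, 4))
Mul(Add(248, -147), Function('c')(Function('j')(-5), 1)) = Mul(Add(248, -147), Rational(7, 4)) = Mul(101, Rational(7, 4)) = Rational(707, 4)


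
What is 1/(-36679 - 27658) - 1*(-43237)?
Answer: 2781738868/64337 ≈ 43237.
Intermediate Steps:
1/(-36679 - 27658) - 1*(-43237) = 1/(-64337) + 43237 = -1/64337 + 43237 = 2781738868/64337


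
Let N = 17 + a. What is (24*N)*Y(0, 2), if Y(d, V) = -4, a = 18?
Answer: -3360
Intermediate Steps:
N = 35 (N = 17 + 18 = 35)
(24*N)*Y(0, 2) = (24*35)*(-4) = 840*(-4) = -3360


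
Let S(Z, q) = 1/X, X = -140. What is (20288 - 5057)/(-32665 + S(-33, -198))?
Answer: -710780/1524367 ≈ -0.46628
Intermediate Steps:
S(Z, q) = -1/140 (S(Z, q) = 1/(-140) = -1/140)
(20288 - 5057)/(-32665 + S(-33, -198)) = (20288 - 5057)/(-32665 - 1/140) = 15231/(-4573101/140) = 15231*(-140/4573101) = -710780/1524367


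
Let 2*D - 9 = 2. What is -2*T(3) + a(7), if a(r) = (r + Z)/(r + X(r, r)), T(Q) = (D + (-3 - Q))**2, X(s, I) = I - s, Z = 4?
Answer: 15/14 ≈ 1.0714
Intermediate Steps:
D = 11/2 (D = 9/2 + (1/2)*2 = 9/2 + 1 = 11/2 ≈ 5.5000)
T(Q) = (5/2 - Q)**2 (T(Q) = (11/2 + (-3 - Q))**2 = (5/2 - Q)**2)
a(r) = (4 + r)/r (a(r) = (r + 4)/(r + (r - r)) = (4 + r)/(r + 0) = (4 + r)/r)
-2*T(3) + a(7) = -(-5 + 2*3)**2/2 + (4 + 7)/7 = -(-5 + 6)**2/2 + (1/7)*11 = -1**2/2 + 11/7 = -1/2 + 11/7 = 15/14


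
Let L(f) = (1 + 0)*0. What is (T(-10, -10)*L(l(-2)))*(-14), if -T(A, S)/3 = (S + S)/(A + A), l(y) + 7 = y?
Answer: 0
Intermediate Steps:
l(y) = -7 + y
L(f) = 0 (L(f) = 1*0 = 0)
T(A, S) = -3*S/A (T(A, S) = -3*(S + S)/(A + A) = -3*2*S/(2*A) = -3*2*S*1/(2*A) = -3*S/A)
(T(-10, -10)*L(l(-2)))*(-14) = (-3*(-10)/(-10)*0)*(-14) = (-3*(-10)*(-⅒)*0)*(-14) = -3*0*(-14) = 0*(-14) = 0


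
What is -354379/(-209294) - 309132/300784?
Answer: 5236507541/7869035812 ≈ 0.66546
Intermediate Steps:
-354379/(-209294) - 309132/300784 = -354379*(-1/209294) - 309132*1/300784 = 354379/209294 - 77283/75196 = 5236507541/7869035812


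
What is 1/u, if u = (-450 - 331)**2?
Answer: 1/609961 ≈ 1.6394e-6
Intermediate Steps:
u = 609961 (u = (-781)**2 = 609961)
1/u = 1/609961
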